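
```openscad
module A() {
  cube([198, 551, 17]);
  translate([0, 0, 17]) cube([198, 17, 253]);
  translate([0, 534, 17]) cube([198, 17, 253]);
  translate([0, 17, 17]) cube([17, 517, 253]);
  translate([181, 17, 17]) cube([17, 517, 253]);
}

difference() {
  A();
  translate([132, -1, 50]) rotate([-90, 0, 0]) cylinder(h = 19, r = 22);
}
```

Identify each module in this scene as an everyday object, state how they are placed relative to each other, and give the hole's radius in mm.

A is an open box. The open box has a circular hole through its front wall. The hole's radius is 22 mm.

The subtracted cylinder has r = 22 mm.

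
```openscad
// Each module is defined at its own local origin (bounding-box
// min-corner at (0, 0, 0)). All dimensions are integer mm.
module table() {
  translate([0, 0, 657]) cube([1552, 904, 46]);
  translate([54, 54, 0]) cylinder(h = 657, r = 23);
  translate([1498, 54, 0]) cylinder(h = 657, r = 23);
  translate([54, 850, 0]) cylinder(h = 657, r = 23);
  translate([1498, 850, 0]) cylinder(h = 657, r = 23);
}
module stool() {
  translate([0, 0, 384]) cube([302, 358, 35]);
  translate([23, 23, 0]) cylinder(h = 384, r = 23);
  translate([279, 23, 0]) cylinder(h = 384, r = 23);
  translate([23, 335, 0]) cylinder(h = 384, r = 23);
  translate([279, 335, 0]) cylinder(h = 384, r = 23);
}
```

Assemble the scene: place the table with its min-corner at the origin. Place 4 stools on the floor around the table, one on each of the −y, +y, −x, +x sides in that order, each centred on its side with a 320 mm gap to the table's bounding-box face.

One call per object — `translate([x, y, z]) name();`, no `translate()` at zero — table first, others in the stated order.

table();
translate([625, -678, 0]) stool();
translate([625, 1224, 0]) stool();
translate([-622, 273, 0]) stool();
translate([1872, 273, 0]) stool();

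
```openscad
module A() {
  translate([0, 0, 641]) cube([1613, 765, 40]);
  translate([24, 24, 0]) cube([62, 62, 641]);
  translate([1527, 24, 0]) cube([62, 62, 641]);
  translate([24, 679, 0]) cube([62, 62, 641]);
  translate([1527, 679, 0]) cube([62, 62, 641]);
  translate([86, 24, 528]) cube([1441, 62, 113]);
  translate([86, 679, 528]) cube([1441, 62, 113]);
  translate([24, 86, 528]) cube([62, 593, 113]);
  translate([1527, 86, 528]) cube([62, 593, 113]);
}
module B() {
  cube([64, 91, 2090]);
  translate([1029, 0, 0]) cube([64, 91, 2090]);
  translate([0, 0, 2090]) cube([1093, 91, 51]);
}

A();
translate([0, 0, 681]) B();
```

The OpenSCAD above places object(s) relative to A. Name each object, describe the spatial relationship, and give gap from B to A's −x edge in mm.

A is a table. B is a door frame. The door frame is on top of the table. The gap from the door frame to the table's −x edge is 0 mm.

The door frame's min-x is at 0; the table's min-x is 0; gap = 0 mm.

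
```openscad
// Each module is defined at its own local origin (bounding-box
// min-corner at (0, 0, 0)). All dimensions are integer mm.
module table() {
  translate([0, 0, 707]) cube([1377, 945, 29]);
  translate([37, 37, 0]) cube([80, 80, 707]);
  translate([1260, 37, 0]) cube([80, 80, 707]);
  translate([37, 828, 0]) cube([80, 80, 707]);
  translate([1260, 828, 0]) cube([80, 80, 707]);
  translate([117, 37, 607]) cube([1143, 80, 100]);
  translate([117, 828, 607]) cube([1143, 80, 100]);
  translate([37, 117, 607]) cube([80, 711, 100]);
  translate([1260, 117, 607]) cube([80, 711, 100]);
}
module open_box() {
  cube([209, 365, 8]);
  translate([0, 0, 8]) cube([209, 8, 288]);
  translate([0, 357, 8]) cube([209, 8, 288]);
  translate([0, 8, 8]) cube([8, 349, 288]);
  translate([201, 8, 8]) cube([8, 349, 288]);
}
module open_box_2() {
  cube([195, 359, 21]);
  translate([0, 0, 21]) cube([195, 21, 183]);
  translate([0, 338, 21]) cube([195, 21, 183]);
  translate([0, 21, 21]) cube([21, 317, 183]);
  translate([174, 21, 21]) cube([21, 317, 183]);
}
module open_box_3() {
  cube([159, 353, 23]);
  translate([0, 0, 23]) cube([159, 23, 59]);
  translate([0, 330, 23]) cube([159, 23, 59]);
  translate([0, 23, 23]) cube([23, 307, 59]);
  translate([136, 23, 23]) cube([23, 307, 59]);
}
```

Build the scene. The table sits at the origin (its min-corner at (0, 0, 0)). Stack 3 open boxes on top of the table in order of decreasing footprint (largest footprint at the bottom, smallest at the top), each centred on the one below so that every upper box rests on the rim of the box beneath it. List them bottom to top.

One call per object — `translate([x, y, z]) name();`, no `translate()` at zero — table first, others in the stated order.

table();
translate([584, 290, 736]) open_box();
translate([591, 293, 1032]) open_box_2();
translate([609, 296, 1236]) open_box_3();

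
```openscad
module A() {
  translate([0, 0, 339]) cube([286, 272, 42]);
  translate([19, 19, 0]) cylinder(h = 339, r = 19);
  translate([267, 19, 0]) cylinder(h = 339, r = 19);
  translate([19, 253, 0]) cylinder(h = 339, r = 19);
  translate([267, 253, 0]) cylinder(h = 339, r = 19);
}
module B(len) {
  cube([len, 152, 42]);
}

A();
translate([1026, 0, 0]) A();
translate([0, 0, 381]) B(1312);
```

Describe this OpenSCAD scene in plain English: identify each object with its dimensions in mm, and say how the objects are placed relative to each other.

A is a four-legged stool. The seat is 286×272 mm, 42 mm thick, top at z = 381 mm. It stands on four round legs, each 38 mm in diameter, from z = 0 to the seat underside, each leg's axis is inset half a diameter from the nearest pair of seat edges (so the leg's bounding box is flush with the corner).

B is a rectangular beam 1312 mm long (x), 152 mm deep (y), 42 mm thick (z).

The beam spans the tops of two stools placed 740 mm apart, resting at z = 381 mm.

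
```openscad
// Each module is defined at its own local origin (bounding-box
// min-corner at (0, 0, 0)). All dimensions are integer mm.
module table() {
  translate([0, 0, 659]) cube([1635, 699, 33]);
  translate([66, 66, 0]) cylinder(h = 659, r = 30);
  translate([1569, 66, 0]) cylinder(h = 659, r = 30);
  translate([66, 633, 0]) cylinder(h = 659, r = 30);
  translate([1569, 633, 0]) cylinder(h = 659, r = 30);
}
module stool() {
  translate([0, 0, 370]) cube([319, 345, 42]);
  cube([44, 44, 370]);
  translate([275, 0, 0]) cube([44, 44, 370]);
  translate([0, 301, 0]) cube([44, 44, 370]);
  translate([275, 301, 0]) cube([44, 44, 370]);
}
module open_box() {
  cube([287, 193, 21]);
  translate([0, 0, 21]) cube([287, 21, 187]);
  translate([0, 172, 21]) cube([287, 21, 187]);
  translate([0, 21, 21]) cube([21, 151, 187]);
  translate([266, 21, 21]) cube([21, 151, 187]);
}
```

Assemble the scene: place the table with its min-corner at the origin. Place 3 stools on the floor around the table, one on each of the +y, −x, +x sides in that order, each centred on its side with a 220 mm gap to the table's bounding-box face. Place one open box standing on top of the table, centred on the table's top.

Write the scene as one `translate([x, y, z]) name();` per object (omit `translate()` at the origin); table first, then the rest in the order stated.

table();
translate([658, 919, 0]) stool();
translate([-539, 177, 0]) stool();
translate([1855, 177, 0]) stool();
translate([674, 253, 692]) open_box();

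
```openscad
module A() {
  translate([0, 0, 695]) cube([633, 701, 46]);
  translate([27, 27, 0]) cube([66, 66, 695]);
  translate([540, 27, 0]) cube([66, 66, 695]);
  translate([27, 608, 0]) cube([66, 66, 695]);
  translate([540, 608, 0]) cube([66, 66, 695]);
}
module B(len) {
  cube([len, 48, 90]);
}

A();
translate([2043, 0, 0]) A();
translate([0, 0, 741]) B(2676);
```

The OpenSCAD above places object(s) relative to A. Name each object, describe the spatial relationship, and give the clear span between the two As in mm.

Second table starts at x = 2043; first ends at x = 633; clear span = 2043 − 633 = 1410 mm.

A is a table. B is a beam. A beam spans the tops of two tables. The clear span between the two tables is 1410 mm.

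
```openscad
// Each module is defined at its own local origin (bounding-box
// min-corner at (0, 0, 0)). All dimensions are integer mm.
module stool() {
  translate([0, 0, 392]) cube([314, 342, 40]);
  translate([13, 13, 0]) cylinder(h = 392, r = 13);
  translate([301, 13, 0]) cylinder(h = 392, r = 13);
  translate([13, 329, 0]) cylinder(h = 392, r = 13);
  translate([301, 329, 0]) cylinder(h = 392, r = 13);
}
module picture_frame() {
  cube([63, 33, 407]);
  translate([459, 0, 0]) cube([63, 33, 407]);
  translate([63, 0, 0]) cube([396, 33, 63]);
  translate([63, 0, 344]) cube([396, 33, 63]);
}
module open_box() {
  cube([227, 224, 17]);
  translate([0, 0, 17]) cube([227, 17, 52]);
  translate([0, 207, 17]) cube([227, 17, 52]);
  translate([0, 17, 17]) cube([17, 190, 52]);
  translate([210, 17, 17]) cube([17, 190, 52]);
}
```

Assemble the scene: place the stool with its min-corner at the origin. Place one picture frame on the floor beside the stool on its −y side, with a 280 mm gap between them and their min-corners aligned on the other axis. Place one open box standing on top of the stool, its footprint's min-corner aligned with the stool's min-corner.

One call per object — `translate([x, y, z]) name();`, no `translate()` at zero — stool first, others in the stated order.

stool();
translate([0, -313, 0]) picture_frame();
translate([0, 0, 432]) open_box();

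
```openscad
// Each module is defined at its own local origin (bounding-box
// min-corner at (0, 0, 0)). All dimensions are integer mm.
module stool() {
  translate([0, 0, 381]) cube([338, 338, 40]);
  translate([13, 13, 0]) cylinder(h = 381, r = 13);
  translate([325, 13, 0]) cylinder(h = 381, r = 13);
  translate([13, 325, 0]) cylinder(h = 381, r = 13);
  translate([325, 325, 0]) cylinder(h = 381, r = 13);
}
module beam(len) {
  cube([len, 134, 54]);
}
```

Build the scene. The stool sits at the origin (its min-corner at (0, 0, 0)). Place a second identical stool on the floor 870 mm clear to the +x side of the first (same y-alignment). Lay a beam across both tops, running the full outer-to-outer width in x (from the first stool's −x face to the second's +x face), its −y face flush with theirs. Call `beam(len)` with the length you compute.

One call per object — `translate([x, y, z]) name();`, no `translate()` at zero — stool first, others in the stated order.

stool();
translate([1208, 0, 0]) stool();
translate([0, 0, 421]) beam(1546);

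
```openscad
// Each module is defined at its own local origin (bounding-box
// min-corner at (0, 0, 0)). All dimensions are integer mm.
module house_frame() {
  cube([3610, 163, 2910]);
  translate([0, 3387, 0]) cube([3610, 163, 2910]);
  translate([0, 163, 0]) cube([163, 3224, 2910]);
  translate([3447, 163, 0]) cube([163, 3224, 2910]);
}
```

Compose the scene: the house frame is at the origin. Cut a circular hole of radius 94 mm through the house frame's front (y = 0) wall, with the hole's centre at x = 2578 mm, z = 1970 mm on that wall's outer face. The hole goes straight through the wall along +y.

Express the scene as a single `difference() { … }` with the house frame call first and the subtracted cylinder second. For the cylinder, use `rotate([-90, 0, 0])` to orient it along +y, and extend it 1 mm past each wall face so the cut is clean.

difference() {
  house_frame();
  translate([2578, -1, 1970]) rotate([-90, 0, 0]) cylinder(h = 165, r = 94);
}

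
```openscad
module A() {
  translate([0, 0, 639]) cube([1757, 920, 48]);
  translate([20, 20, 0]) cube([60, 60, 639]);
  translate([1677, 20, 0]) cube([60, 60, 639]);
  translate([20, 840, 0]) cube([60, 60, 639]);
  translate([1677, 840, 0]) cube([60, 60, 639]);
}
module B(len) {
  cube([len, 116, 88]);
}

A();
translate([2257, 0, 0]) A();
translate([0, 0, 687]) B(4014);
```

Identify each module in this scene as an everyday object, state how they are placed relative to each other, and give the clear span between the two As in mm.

Second table starts at x = 2257; first ends at x = 1757; clear span = 2257 − 1757 = 500 mm.

A is a table. B is a beam. A beam spans the tops of two tables. The clear span between the two tables is 500 mm.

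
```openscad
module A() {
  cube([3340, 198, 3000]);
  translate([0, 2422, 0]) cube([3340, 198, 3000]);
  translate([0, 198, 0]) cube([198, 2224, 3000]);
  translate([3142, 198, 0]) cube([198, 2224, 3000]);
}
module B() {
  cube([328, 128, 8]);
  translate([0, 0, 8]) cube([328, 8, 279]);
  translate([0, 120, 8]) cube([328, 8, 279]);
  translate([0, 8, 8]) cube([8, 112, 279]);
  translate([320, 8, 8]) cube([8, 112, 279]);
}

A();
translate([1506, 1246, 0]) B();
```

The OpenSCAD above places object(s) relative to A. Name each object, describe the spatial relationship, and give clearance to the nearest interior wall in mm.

A is a house frame. B is an open box. The open box sits inside the house frame, centred. The clearance to the nearest interior wall is 1048 mm.

Clearances: x = 1308, y = 1048; minimum 1048 mm.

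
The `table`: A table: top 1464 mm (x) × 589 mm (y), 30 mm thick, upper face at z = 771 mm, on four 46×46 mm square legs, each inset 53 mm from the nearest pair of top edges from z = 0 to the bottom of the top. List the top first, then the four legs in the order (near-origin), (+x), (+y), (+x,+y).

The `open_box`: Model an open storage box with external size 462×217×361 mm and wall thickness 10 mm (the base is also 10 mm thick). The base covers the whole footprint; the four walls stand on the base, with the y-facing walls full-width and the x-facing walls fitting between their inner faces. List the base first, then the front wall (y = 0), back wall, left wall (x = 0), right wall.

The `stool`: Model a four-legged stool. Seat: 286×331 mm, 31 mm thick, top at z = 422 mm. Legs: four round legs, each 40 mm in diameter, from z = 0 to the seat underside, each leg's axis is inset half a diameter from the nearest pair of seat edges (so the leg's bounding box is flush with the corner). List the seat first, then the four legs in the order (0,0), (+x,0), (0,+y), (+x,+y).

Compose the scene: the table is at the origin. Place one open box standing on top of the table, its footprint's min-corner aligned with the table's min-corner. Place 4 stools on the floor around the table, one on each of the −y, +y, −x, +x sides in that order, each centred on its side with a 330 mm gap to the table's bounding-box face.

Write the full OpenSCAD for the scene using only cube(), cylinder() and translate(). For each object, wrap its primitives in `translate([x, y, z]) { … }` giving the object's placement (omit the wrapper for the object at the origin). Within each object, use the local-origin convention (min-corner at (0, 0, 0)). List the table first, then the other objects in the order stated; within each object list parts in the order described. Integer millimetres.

translate([0, 0, 741]) cube([1464, 589, 30]);
translate([53, 53, 0]) cube([46, 46, 741]);
translate([1365, 53, 0]) cube([46, 46, 741]);
translate([53, 490, 0]) cube([46, 46, 741]);
translate([1365, 490, 0]) cube([46, 46, 741]);
translate([0, 0, 771]) {
  cube([462, 217, 10]);
  translate([0, 0, 10]) cube([462, 10, 351]);
  translate([0, 207, 10]) cube([462, 10, 351]);
  translate([0, 10, 10]) cube([10, 197, 351]);
  translate([452, 10, 10]) cube([10, 197, 351]);
}
translate([589, -661, 0]) {
  translate([0, 0, 391]) cube([286, 331, 31]);
  translate([20, 20, 0]) cylinder(h = 391, r = 20);
  translate([266, 20, 0]) cylinder(h = 391, r = 20);
  translate([20, 311, 0]) cylinder(h = 391, r = 20);
  translate([266, 311, 0]) cylinder(h = 391, r = 20);
}
translate([589, 919, 0]) {
  translate([0, 0, 391]) cube([286, 331, 31]);
  translate([20, 20, 0]) cylinder(h = 391, r = 20);
  translate([266, 20, 0]) cylinder(h = 391, r = 20);
  translate([20, 311, 0]) cylinder(h = 391, r = 20);
  translate([266, 311, 0]) cylinder(h = 391, r = 20);
}
translate([-616, 129, 0]) {
  translate([0, 0, 391]) cube([286, 331, 31]);
  translate([20, 20, 0]) cylinder(h = 391, r = 20);
  translate([266, 20, 0]) cylinder(h = 391, r = 20);
  translate([20, 311, 0]) cylinder(h = 391, r = 20);
  translate([266, 311, 0]) cylinder(h = 391, r = 20);
}
translate([1794, 129, 0]) {
  translate([0, 0, 391]) cube([286, 331, 31]);
  translate([20, 20, 0]) cylinder(h = 391, r = 20);
  translate([266, 20, 0]) cylinder(h = 391, r = 20);
  translate([20, 311, 0]) cylinder(h = 391, r = 20);
  translate([266, 311, 0]) cylinder(h = 391, r = 20);
}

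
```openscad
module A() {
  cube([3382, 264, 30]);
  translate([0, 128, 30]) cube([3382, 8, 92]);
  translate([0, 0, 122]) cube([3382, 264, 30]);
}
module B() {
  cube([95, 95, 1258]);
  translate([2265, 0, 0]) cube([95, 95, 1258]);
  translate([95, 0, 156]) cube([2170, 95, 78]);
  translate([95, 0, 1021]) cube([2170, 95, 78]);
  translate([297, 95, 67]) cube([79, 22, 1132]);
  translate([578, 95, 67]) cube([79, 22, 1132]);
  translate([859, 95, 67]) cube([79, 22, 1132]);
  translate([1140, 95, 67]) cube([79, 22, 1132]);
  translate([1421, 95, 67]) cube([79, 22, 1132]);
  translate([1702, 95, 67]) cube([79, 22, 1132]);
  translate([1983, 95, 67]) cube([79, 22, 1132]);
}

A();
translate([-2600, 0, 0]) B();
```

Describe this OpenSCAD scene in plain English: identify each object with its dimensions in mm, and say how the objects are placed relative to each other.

A is an I-beam lying along x, 3382 mm long. Overall section height 152 mm. Two flanges 264 mm wide (y) and 30 mm thick, one on the floor and one at the top; a web 8 mm thick runs between them, centred on the flange width.

B is a fence section. Two 95×95 mm posts, 1258 mm tall, stand on the floor with a clear span of 2170 mm between their inner faces. Two horizontal rails of 95×78 mm section span the gap between the posts with their undersides at z = 156 mm and z = 1021 mm, flush with the posts' −y face. 7 pickets, each 79 mm wide, 22 mm thick and 1132 mm tall, are fixed to the +y face of the rails with their bottoms at z = 67 mm, evenly spaced across the span with equal gaps (rounded down to the nearest mm) at the −x end and between each pair — any rounding remainder accumulates at the +x end.

The fence section is on the floor beside the I-beam on its −x side.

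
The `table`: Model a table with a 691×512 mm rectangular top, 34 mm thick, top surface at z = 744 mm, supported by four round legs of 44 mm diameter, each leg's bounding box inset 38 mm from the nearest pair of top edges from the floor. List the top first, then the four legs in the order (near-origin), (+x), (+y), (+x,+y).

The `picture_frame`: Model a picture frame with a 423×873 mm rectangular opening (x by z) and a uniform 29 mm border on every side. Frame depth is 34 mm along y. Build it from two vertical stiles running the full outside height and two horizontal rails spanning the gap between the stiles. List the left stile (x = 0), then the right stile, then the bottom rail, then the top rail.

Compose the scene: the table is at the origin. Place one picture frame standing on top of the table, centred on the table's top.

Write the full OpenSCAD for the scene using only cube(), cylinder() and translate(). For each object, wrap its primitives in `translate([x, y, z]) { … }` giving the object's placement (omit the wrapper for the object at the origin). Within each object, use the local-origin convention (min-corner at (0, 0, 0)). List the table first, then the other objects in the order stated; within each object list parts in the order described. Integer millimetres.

translate([0, 0, 710]) cube([691, 512, 34]);
translate([60, 60, 0]) cylinder(h = 710, r = 22);
translate([631, 60, 0]) cylinder(h = 710, r = 22);
translate([60, 452, 0]) cylinder(h = 710, r = 22);
translate([631, 452, 0]) cylinder(h = 710, r = 22);
translate([105, 239, 744]) {
  cube([29, 34, 931]);
  translate([452, 0, 0]) cube([29, 34, 931]);
  translate([29, 0, 0]) cube([423, 34, 29]);
  translate([29, 0, 902]) cube([423, 34, 29]);
}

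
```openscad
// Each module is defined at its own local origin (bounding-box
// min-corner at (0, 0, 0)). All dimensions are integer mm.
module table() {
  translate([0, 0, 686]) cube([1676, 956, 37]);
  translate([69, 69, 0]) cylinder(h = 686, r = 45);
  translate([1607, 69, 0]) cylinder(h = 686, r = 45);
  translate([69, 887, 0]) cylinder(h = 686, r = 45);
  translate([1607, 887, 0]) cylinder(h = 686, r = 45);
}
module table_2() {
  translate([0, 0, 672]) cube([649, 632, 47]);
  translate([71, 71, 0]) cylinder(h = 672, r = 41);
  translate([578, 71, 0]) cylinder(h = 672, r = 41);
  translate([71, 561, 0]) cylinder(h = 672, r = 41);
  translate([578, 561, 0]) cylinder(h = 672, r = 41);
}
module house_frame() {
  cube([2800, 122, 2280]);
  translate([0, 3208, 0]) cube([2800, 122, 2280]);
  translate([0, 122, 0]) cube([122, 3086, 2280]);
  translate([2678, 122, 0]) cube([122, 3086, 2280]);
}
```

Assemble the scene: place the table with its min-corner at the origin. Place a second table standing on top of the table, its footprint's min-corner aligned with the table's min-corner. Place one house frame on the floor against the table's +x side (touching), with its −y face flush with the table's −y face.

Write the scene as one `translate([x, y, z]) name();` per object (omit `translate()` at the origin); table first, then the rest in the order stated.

table();
translate([0, 0, 723]) table_2();
translate([1676, 0, 0]) house_frame();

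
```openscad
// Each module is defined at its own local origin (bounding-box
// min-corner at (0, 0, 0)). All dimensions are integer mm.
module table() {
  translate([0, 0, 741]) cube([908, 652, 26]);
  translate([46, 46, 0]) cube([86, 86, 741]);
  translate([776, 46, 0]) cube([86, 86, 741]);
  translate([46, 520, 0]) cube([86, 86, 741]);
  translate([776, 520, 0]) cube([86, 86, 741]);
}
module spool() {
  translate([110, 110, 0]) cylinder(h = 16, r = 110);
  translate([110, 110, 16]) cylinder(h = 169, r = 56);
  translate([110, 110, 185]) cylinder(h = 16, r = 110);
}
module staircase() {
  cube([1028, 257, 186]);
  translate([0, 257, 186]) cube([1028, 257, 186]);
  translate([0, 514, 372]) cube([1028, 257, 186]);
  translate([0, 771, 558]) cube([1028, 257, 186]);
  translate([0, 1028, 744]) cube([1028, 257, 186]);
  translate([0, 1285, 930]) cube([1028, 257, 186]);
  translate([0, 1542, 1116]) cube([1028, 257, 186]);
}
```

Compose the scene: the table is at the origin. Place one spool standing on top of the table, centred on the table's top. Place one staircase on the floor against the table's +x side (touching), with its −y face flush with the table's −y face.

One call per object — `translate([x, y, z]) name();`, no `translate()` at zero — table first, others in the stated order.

table();
translate([344, 216, 767]) spool();
translate([908, 0, 0]) staircase();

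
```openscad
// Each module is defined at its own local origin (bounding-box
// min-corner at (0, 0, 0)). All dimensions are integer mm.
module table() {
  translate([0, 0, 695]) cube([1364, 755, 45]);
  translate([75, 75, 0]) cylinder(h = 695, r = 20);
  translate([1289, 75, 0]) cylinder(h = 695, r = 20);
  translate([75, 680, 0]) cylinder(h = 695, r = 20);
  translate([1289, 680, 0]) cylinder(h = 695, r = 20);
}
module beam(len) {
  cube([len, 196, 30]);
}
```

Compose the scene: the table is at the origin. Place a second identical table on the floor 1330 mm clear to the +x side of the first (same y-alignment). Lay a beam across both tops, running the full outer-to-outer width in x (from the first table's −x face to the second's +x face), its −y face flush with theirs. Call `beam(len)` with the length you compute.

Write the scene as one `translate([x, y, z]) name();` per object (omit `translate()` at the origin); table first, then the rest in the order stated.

table();
translate([2694, 0, 0]) table();
translate([0, 0, 740]) beam(4058);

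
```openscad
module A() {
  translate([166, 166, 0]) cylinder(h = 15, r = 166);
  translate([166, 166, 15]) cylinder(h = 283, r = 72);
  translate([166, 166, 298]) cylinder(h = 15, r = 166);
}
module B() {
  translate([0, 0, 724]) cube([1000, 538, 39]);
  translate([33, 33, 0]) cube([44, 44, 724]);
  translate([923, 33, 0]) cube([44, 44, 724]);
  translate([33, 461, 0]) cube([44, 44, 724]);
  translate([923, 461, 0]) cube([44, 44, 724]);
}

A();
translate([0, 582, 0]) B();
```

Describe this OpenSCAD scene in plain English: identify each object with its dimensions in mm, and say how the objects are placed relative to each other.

A is a spool: two coaxial disc flanges of radius 166 mm and thickness 15 mm, joined by a core cylinder of radius 72 mm and height 283 mm. The lower flange rests on z = 0 and the three cylinders share a vertical axis.

B is a rectangular dining table. The top is 1000×538×39 mm with its upper surface at z = 763 mm. It stands on four 44×44 mm square legs, each inset 33 mm from the nearest pair of top edges, running from the floor to the underside of the top.

The table is on the floor beside the spool on its +y side.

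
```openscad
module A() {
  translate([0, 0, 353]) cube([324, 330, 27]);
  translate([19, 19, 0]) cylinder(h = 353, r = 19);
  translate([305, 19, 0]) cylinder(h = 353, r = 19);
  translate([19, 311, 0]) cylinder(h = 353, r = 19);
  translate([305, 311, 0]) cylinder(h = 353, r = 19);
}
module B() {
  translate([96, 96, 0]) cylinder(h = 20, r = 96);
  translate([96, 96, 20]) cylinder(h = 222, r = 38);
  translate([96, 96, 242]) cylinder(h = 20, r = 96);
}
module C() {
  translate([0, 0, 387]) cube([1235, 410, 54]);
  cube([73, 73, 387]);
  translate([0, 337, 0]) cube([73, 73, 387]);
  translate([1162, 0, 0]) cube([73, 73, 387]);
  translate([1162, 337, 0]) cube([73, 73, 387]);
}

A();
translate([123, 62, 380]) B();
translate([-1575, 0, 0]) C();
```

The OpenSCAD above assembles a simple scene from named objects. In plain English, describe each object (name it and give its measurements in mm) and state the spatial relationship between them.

A is a four-legged stool. The seat is 324×330 mm, 27 mm thick, top at z = 380 mm. It stands on four round legs, each 38 mm in diameter, from z = 0 to the seat underside, each leg's axis is inset half a diameter from the nearest pair of seat edges (so the leg's bounding box is flush with the corner).

B is a spool: two coaxial disc flanges of radius 96 mm and thickness 20 mm, joined by a core cylinder of radius 38 mm and height 222 mm. The lower flange rests on z = 0 and the three cylinders share a vertical axis.

C is a bench: a 1235×410 mm seat slab, 54 mm thick, top at z = 441 mm, on four 73×73 mm square legs flush with the seat corners and standing on z = 0.

The spool is on top of the stool. The bench is on the floor beside the stool on its −x side.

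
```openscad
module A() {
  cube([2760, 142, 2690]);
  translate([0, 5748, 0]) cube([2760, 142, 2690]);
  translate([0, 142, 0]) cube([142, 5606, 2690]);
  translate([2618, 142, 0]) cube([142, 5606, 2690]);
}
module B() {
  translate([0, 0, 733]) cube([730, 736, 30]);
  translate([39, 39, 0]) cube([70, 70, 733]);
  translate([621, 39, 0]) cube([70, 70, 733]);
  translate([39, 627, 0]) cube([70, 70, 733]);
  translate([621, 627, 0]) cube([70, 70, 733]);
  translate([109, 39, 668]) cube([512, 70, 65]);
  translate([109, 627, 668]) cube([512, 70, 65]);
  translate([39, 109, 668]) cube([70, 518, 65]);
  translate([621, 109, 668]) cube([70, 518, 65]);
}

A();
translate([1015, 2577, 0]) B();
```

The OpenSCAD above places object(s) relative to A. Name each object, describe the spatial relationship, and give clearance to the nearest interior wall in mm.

A is a house frame. B is a table. The table sits inside the house frame, centred. The clearance to the nearest interior wall is 873 mm.

Clearances: x = 873, y = 2435; minimum 873 mm.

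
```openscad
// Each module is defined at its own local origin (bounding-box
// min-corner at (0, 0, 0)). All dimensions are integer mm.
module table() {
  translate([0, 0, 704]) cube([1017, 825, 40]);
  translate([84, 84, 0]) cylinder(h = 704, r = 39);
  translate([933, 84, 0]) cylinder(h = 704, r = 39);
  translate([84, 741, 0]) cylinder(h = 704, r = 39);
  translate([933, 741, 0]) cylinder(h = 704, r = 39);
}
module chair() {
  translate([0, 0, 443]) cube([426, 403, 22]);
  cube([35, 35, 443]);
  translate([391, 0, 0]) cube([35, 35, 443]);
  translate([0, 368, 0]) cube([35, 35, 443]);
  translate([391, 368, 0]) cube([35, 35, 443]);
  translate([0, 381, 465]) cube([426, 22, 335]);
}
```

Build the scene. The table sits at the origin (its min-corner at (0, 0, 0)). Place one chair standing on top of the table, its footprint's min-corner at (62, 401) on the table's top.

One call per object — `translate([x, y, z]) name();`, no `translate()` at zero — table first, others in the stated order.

table();
translate([62, 401, 744]) chair();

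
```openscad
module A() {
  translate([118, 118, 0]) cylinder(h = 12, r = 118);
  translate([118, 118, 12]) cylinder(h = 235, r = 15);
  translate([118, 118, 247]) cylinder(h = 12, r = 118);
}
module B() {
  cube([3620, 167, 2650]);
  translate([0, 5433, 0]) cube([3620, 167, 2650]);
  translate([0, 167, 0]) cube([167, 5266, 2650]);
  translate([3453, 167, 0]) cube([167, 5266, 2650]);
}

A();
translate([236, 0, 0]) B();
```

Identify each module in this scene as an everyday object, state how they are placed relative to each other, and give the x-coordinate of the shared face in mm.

A is a spool. B is a house frame. The house frame is against the spool's +x side, with their −y faces flush. The x-coordinate of the shared face is 236 mm.

The spool's +x face and the house frame's −x face are both at x = 236 mm.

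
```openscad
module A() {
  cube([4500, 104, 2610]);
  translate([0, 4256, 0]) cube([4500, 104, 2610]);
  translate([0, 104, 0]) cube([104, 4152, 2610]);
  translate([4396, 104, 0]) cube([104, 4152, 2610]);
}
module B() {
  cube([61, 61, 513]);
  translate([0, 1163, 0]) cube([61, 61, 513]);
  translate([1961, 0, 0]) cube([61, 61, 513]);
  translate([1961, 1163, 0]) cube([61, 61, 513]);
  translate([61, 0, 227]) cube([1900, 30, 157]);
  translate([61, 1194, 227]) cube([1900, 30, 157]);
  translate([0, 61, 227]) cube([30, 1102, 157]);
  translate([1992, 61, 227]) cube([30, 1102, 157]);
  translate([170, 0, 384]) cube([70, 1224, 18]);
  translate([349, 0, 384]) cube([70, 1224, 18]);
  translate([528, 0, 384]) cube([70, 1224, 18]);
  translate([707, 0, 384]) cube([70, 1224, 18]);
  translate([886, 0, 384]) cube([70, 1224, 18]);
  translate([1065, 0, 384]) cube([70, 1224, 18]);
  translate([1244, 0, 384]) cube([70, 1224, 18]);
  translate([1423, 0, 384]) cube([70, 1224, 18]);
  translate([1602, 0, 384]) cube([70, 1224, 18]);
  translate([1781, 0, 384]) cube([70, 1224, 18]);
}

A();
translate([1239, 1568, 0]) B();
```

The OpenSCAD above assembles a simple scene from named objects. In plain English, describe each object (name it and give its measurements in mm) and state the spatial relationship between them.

A is the wall frame of a small rectangular building: four walls, each 2610 mm tall and 104 mm thick, enclosing a footprint 4500 mm (x) by 4360 mm (y) outside-to-outside, with no floor or roof. The front and back walls (the −y and +y sides) span the full width; the two side walls fit between them.

B is a bed frame 2022 mm long (x) by 1224 mm wide (y). Four 61×61 mm corner posts, 513 mm tall, at the corners of the footprint. Four rails of 30 mm thickness and 157 mm height run between adjacent posts with their undersides at z = 227 mm, their outer faces flush with the outside of the frame (the two x-running rails run between the posts' inner faces; the two y-running rails run between the posts' inner faces). 10 slats, each 70 mm wide (x) and 18 mm thick, lie across the top of the two x-running rails, running the full 1224 mm width of the frame in y; the slats are evenly spaced along x between the inner faces of the end posts with equal gaps (rounded down to the nearest mm) at the −x end and between each pair — any rounding remainder accumulates at the +x end.

The bed frame sits inside the house frame, centred.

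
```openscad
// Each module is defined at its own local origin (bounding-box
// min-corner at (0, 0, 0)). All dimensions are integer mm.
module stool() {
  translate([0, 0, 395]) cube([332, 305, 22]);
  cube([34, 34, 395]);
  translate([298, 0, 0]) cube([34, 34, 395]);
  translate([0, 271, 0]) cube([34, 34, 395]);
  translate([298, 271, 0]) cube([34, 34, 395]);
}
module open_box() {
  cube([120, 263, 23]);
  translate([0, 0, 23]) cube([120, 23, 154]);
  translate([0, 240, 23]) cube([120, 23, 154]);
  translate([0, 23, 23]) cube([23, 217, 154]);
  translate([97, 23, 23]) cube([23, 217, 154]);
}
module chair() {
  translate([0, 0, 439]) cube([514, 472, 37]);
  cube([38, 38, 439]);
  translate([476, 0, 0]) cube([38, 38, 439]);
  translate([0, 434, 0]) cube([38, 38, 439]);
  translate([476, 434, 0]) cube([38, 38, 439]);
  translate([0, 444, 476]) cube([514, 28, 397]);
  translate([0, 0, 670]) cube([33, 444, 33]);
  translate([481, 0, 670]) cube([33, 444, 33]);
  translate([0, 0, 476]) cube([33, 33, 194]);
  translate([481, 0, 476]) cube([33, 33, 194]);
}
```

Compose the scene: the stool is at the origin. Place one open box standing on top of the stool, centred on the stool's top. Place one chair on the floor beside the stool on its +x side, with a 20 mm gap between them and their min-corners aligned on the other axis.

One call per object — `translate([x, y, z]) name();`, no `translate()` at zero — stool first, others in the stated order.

stool();
translate([106, 21, 417]) open_box();
translate([352, 0, 0]) chair();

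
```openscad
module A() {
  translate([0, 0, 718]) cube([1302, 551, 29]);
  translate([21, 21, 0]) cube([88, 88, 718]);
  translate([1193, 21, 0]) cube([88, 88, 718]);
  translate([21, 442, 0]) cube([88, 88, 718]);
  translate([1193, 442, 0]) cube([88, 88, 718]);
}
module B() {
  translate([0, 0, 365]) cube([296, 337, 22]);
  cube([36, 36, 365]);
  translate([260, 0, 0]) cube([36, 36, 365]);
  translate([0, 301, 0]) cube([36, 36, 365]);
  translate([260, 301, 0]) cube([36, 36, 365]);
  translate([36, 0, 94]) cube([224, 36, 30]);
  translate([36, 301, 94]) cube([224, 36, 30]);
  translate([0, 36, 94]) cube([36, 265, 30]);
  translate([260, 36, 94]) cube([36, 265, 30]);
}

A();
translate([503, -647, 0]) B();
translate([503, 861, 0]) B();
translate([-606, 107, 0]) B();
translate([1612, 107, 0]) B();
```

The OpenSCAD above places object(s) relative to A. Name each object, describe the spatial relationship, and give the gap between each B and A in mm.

Each stool's nearest face is 310 mm from the table's bounding box.

A is a table. B is a stool. Four stools sit around the table at the −y, +y, −x, +x sides. The gap between each stool and the table is 310 mm.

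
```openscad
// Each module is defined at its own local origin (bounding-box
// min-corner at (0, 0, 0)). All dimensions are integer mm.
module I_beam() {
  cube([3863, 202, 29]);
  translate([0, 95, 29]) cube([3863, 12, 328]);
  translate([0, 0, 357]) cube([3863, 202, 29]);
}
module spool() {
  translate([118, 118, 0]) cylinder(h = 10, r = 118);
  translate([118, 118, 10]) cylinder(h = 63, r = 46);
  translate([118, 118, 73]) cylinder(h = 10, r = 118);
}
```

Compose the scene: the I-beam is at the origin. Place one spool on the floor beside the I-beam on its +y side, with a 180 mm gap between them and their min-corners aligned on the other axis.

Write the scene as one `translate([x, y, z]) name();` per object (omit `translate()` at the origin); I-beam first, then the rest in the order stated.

I_beam();
translate([0, 382, 0]) spool();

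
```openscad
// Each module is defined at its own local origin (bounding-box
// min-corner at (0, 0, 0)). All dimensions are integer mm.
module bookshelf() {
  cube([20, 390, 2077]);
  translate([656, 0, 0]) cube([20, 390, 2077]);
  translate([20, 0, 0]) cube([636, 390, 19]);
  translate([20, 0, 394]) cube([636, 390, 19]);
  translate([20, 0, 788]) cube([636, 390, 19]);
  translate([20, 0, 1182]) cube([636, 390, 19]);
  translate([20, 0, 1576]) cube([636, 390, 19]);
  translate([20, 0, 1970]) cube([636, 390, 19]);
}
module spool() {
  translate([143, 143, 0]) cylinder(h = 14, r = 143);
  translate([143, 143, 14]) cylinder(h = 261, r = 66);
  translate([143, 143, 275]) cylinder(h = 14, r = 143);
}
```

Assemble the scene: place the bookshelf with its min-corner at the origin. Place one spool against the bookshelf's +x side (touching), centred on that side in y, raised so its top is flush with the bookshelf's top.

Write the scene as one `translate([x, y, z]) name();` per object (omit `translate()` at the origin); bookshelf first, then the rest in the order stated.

bookshelf();
translate([676, 52, 1788]) spool();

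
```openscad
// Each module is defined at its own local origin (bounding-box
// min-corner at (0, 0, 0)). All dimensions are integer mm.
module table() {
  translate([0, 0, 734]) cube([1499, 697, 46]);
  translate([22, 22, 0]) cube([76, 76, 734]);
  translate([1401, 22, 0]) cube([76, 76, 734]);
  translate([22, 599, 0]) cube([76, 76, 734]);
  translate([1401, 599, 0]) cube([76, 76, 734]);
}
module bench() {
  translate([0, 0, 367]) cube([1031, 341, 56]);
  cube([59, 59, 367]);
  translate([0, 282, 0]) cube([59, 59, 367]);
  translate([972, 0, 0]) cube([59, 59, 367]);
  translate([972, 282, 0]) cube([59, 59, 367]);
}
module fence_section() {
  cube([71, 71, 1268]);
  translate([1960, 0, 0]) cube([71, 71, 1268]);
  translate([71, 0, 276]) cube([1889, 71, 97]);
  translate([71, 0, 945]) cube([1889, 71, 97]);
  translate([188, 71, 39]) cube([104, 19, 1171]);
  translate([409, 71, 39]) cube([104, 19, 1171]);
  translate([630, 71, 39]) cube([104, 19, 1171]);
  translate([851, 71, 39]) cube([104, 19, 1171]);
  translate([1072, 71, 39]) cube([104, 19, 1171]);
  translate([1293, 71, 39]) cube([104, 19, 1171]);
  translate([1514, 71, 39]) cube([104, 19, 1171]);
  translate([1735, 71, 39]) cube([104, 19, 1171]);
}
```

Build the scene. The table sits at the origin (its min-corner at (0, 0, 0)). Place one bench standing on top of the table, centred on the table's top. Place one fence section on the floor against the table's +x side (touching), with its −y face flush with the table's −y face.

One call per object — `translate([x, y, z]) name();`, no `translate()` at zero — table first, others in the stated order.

table();
translate([234, 178, 780]) bench();
translate([1499, 0, 0]) fence_section();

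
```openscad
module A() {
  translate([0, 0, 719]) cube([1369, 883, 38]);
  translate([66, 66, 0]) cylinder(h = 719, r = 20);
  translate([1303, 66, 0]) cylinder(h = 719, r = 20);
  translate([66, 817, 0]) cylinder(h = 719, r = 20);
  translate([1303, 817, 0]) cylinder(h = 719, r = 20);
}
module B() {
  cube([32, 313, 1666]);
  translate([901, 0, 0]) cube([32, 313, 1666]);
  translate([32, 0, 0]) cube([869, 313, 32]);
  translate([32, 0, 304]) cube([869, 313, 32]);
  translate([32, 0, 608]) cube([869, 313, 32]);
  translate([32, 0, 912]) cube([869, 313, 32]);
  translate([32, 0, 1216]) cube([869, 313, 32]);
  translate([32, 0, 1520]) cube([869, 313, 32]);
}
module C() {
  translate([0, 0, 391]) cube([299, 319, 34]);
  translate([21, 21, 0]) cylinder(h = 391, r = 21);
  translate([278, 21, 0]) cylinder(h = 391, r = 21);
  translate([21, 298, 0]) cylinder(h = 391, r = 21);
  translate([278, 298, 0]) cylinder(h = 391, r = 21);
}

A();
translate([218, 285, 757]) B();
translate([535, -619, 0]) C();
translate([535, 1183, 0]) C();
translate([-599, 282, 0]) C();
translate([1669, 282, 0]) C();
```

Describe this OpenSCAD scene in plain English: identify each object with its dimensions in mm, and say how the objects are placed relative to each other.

A is a table: top 1369 mm (x) × 883 mm (y), 38 mm thick, upper face at z = 757 mm, on four round legs of 40 mm diameter, each leg's bounding box inset 46 mm from the nearest pair of top edges, running from z = 0 to the bottom of the top.

B is an open bookshelf. Two side panels, each 32 mm thick, 313 mm deep and 1666 mm tall, stand 933 mm apart (outside-to-outside). Between them sit 6 shelves, each 32 mm thick and 313 mm deep, spanning the full gap between the sides. The bottom shelf rests on the floor (its underside at z = 0) and the clear gap between one shelf's top and the next shelf's underside is 272 mm.

C is a four-legged stool. The seat is 299×319 mm, 34 mm thick, top at z = 425 mm. It stands on four round legs, each 42 mm in diameter, from z = 0 to the seat underside, each leg's axis is inset half a diameter from the nearest pair of seat edges (so the leg's bounding box is flush with the corner).

The bookshelf is on top of the table, centred. Four stools sit around the table at the −y, +y, −x, +x sides.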